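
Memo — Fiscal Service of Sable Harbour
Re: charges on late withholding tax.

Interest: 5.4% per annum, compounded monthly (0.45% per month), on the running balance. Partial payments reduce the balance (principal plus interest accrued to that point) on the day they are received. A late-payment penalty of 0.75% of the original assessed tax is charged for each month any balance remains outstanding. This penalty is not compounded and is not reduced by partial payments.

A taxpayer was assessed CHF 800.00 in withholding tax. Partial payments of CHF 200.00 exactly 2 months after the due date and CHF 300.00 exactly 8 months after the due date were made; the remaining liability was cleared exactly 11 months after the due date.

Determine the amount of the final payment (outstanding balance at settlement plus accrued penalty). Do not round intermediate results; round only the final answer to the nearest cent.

Balance at month 2: CHF 800.0000 × (1 + 0.0045)^2 = CHF 807.2162
After CHF 200.00 payment: CHF 807.2162 − CHF 200.00 = CHF 607.2162
Balance at month 8: CHF 607.2162 × (1 + 0.0045)^6 = CHF 623.7966…
After CHF 300.00 payment: CHF 623.7966… − CHF 300.00 = CHF 323.7966…
Balance at month 11: CHF 323.7966… × (1 + 0.0045)^3 = CHF 328.1875…
Penalty: 11 × 0.75% × CHF 800.00 = CHF 66.00
Final settlement = outstanding balance + penalty = CHF 328.1875… + CHF 66.00 = CHF 394.19

CHF 394.19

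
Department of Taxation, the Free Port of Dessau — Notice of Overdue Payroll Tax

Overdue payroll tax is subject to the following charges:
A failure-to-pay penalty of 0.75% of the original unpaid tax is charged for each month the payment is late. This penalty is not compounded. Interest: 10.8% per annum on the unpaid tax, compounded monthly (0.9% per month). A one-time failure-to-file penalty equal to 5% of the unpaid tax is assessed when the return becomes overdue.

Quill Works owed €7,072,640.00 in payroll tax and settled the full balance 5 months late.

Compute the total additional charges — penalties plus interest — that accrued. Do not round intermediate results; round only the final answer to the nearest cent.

Failure-to-file penalty: 5% × €7,072,640.00 = €353,632.00
Failure-to-pay penalty: 5 × 0.75% × €7,072,640.00 = €265,224.00
Interest: €7,072,640.00 × ((1 + 0.009)^5 − 1) = €7,072,640.00 × 0.0458173… = €324,049.4304…
Penalties + interest = €618,856.0000 + €324,049.4304… = €942,905.43

€942,905.43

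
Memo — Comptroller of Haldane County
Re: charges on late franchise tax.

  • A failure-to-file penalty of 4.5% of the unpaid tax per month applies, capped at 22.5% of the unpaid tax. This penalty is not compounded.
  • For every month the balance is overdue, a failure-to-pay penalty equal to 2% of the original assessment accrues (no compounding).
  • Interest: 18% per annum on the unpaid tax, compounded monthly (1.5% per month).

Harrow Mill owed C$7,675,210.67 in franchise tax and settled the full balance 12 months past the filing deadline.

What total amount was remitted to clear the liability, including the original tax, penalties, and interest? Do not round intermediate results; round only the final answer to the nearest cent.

Failure-to-file: 12 × 4.5% × C$7,675,210.67 = C$4,144,613.76…, capped at 22.5% × C$7,675,210.67 = C$1,726,922.40…
Failure-to-pay penalty = 2% × C$7,675,210.67 × 12 mo = C$1,842,050.56…
Interest: C$7,675,210.67 × ((1 + 0.015)^12 − 1) = C$7,675,210.67 × 0.1956182… = C$1,501,410.6768…
Total = C$7,675,210.67 + C$3,568,972.9616… + C$1,501,410.6768… = C$12,745,594.31

C$12,745,594.31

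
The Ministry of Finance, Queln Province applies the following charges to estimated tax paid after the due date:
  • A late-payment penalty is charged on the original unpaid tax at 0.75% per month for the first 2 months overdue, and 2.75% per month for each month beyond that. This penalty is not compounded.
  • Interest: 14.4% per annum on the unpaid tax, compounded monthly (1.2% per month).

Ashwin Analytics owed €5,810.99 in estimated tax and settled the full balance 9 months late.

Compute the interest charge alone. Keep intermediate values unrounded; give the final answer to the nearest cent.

Interest: €5,810.99 × ((1 + 0.012)^9 − 1) = €5,810.99 × 0.1133318… = €658.5699…

€658.57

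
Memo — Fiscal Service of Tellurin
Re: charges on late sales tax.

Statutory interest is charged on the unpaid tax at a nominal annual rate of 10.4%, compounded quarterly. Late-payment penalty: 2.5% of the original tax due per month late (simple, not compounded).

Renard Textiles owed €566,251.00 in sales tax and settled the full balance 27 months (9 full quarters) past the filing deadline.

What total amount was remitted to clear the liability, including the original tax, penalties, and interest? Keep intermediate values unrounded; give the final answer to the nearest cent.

€1,095,622.91

Late-payment penalty: 27 × 2.5% × €566,251.00 = €382,219.43…
Interest (10.4%/yr ÷ 4 = 2.6%/quarter): €566,251.00 × ((1 + 0.026)^9 − 1) = €147,152.4890…
Total = €566,251.00 + €382,219.4250 + €147,152.4890… = €1,095,622.91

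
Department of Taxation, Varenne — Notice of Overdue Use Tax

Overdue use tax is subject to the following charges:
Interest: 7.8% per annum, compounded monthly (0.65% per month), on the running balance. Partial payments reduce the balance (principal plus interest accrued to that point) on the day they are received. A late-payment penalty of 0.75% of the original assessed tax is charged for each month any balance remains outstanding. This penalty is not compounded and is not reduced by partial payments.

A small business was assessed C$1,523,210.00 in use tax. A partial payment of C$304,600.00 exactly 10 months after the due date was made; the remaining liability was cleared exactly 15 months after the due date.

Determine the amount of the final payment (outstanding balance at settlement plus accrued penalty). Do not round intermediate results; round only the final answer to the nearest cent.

C$1,535,406.50

Balance at month 10: C$1,523,210.0000 × (1 + 0.0065)^10 = C$1,625,165.4259…
After C$304,600.00 payment: C$1,625,165.4259… − C$304,600.00 = C$1,320,565.4259…
Balance at month 15: C$1,320,565.4259… × (1 + 0.0065)^5 = C$1,364,045.3795…
Penalty: 15 × 0.75% × C$1,523,210.00 = C$171,361.13…
Final settlement = outstanding balance + penalty = C$1,364,045.3795… + C$171,361.13… = C$1,535,406.50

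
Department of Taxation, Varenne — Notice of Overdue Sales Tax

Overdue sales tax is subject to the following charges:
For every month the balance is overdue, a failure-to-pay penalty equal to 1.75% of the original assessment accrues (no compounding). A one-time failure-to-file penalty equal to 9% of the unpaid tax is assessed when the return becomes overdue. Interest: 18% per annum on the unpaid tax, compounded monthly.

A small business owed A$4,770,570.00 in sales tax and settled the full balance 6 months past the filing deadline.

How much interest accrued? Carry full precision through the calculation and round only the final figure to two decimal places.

Interest (18%/yr ÷ 12 = 1.5%/month): A$4,770,570.00 × ((1 + 0.015)^6 − 1) = A$445,777.6317…

A$445,777.63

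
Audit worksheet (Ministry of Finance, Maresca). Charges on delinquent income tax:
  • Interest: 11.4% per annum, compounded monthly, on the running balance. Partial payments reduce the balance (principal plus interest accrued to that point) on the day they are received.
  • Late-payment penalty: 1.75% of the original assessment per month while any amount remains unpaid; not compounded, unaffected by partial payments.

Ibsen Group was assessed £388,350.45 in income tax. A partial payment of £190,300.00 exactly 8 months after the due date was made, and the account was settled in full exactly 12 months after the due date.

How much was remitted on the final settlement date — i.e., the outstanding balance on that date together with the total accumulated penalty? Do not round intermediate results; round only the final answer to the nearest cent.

Monthly rate = 11.4% ÷ 12 = 0.95%
Balance at month 8: £388,350.4500 × (1 + 0.0095)^8 = £418,865.3148…
After £190,300.00 payment: £418,865.3148… − £190,300.00 = £228,565.3148…
Balance at month 12: £228,565.3148… × (1 + 0.0095)^4 = £237,375.3506…
Penalty: 12 × 1.75% × £388,350.45 = £81,553.59…
Final settlement = outstanding balance + penalty = £237,375.3506… + £81,553.59… = £318,928.95

£318,928.95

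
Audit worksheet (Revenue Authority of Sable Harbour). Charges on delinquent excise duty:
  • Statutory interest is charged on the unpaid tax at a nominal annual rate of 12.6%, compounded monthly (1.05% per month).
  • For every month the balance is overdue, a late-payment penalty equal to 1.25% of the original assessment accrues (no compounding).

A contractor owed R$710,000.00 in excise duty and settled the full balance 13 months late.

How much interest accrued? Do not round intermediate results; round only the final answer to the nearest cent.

R$103,262.00

Interest: R$710,000.00 × ((1 + 0.0105)^13 − 1) = R$710,000.00 × 0.1454394… = R$103,262.0011…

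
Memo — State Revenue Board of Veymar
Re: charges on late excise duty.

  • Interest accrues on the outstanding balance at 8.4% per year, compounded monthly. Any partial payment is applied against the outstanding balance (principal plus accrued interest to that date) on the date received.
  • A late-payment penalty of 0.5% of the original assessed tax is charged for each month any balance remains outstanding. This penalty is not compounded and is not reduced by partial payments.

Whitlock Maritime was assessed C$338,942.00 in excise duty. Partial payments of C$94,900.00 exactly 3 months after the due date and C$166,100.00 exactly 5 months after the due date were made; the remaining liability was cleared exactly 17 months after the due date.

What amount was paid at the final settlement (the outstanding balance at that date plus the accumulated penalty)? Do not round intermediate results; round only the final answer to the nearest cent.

Monthly rate = 8.4% ÷ 12 = 0.7%
Balance at month 3: C$338,942.0000 × (1 + 0.007)^3 = C$346,109.7227…
After C$94,900.00 payment: C$346,109.7227… − C$94,900.00 = C$251,209.7227…
Balance at month 5: C$251,209.7227… × (1 + 0.007)^2 = C$254,738.9681…
After C$166,100.00 payment: C$254,738.9681… − C$166,100.00 = C$88,638.9681…
Balance at month 17: C$88,638.9681… × (1 + 0.007)^12 = C$96,378.0951…
Penalty: 17 × 0.5% × C$338,942.00 = C$28,810.07
Final settlement = outstanding balance + penalty = C$96,378.0951… + C$28,810.07 = C$125,188.17

C$125,188.17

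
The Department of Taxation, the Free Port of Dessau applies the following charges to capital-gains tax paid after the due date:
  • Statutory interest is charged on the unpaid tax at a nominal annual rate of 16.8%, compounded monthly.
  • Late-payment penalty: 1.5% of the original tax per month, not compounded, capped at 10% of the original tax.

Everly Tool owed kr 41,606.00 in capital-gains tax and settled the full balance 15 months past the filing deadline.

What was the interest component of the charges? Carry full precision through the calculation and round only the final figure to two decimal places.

Interest (16.8%/yr ÷ 12 = 1.4%/month): kr 41,606.00 × ((1 + 0.014)^15 − 1) = kr 9,647.7079…

kr 9,647.71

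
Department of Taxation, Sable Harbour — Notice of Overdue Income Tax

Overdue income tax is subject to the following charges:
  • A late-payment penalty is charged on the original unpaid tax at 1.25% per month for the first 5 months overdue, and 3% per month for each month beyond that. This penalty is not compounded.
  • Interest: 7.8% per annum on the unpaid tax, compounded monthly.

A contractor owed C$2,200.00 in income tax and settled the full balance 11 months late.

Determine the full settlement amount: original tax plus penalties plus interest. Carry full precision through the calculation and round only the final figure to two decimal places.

Penalty, months 1–5: 5 × 1.25% × C$2,200.00 = C$137.50
Penalty, months 6–11: 6 × 3% × C$2,200.00 = C$396.00
Interest (7.8%/yr ÷ 12 = 0.65%/month): C$2,200.00 × ((1 + 0.0065)^11 − 1) = C$162.5132…
Total = C$2,200.00 + C$533.5000 + C$162.5132… = C$2,896.01

C$2,896.01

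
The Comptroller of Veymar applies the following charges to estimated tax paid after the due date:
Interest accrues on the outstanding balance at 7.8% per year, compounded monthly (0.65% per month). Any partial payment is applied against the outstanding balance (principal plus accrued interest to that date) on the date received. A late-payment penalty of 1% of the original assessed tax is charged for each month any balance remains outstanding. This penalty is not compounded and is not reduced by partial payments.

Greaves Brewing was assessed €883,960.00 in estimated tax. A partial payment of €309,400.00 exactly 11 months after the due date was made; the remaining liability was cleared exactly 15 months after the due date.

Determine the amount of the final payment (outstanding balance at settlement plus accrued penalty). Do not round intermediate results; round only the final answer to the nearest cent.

€789,251.03

Balance at month 11: €883,960.0000 × (1 + 0.0065)^11 = €949,257.8225…
After €309,400.00 payment: €949,257.8225… − €309,400.00 = €639,857.8225…
Balance at month 15: €639,857.8225… × (1 + 0.0065)^4 = €656,657.0339…
Penalty: 15 × 1% × €883,960.00 = €132,594.00
Final settlement = outstanding balance + penalty = €656,657.0339… + €132,594.00 = €789,251.03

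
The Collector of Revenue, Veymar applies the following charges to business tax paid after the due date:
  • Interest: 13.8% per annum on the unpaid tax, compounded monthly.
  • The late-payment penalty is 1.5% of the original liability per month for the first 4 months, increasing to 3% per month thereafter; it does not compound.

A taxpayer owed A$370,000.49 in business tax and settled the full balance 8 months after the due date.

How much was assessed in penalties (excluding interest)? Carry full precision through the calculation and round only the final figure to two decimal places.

A$66,600.09

Penalty, months 1–4: 4 × 1.5% × A$370,000.49 = A$22,200.03…
Penalty, months 5–8: 4 × 3% × A$370,000.49 = A$44,400.06…
Total penalty = A$22,200.03… + A$44,400.06… = A$66,600.09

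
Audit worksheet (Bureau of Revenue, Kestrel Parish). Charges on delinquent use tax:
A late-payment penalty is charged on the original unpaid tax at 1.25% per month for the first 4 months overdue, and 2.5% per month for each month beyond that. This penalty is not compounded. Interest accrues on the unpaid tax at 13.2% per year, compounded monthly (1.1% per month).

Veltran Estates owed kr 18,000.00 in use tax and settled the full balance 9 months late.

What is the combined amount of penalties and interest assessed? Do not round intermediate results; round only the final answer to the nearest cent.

kr 5,012.45

Penalty, months 1–4: 4 × 1.25% × kr 18,000.00 = kr 900.00
Penalty, months 5–9: 5 × 2.5% × kr 18,000.00 = kr 2,250.00
Interest: kr 18,000.00 × ((1 + 0.011)^9 − 1) = kr 18,000.00 × 0.1034697… = kr 1,862.4540…
Penalties + interest = kr 3,150.0000 + kr 1,862.4540… = kr 5,012.45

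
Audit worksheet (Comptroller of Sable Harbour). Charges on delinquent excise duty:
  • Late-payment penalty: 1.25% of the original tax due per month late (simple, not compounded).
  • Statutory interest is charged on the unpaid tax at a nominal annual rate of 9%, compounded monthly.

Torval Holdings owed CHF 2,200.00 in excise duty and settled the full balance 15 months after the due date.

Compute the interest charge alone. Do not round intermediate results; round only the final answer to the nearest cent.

Interest (9%/yr ÷ 12 = 0.75%/month): CHF 2,200.00 × ((1 + 0.0075)^15 − 1) = CHF 260.9257…

CHF 260.93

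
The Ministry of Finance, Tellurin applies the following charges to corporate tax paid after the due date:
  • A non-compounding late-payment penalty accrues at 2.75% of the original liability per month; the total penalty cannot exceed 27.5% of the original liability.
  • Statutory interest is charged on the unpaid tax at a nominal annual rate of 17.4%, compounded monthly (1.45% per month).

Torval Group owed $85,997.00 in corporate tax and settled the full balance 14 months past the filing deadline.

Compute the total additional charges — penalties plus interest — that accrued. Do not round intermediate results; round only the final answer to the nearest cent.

Penalty (uncapped): 14 × 2.75% × $85,997.00 = $33,108.85…; cap = 27.5% × $85,997.00 = $23,649.18… → penalty = $23,649.18…
Interest: $85,997.00 × ((1 + 0.0145)^14 − 1) = $85,997.00 × 0.2232880… = $19,202.0990…
Penalties + interest = $23,649.1750 + $19,202.0990… = $42,851.27

$42,851.27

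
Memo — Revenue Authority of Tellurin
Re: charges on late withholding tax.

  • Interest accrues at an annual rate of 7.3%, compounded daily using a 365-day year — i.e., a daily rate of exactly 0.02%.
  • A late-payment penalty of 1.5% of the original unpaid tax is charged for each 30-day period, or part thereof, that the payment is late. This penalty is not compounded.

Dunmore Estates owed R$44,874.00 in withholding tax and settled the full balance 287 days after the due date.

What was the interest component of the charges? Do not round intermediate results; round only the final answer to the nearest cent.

Interest: R$44,874.00 × ((1 + 0.0002)^287 − 1) = R$44,874.00 × 0.05907328… = R$2,650.8543…

R$2,650.85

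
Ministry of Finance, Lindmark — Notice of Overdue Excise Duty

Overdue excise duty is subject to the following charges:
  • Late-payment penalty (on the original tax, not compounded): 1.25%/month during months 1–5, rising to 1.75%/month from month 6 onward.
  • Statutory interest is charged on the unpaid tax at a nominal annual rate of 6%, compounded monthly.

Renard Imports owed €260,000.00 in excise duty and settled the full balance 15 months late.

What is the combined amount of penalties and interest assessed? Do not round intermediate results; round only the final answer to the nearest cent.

Penalty, months 1–5: 5 × 1.25% × €260,000.00 = €16,250.00
Penalty, months 6–15: 10 × 1.75% × €260,000.00 = €45,500.00
Interest (6%/yr ÷ 12 = 0.5%/month): €260,000.00 × ((1 + 0.005)^15 − 1) = €20,197.5118…
Penalties + interest = €61,750.0000 + €20,197.5118… = €81,947.51

€81,947.51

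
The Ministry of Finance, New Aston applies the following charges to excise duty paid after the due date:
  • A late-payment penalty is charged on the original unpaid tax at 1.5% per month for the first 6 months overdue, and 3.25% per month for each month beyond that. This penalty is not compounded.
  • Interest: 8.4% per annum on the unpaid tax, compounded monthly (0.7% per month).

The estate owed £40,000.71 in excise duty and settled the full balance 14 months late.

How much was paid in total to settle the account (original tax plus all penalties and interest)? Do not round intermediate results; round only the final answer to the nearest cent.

£58,104.48

Penalty, months 1–6: 6 × 1.5% × £40,000.71 = £3,600.06…
Penalty, months 7–14: 8 × 3.25% × £40,000.71 = £10,400.18…
Interest: £40,000.71 × ((1 + 0.007)^14 − 1) = £40,000.71 × 0.1025863… = £4,103.5244…
Total = £40,000.71 + £14,000.2485 + £4,103.5244… = £58,104.48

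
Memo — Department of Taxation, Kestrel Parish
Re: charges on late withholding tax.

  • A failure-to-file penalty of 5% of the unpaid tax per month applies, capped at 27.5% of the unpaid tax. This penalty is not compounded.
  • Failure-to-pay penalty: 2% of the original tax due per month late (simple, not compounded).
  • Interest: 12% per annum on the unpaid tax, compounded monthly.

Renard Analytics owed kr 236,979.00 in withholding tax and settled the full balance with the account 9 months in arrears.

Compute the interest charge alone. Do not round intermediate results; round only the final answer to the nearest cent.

kr 22,201.44

Interest (12%/yr ÷ 12 = 1%/month): kr 236,979.00 × ((1 + 0.01)^9 − 1) = kr 22,201.4422…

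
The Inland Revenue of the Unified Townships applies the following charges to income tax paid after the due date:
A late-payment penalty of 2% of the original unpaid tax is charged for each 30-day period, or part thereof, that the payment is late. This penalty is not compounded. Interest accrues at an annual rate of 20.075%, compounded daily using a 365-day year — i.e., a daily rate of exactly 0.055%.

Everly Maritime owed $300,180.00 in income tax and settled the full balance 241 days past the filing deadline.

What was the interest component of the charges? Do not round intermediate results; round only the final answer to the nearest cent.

Interest: $300,180.00 × ((1 + 0.00055)^241 − 1) = $300,180.00 × 0.14169450… = $42,533.8549…

$42,533.85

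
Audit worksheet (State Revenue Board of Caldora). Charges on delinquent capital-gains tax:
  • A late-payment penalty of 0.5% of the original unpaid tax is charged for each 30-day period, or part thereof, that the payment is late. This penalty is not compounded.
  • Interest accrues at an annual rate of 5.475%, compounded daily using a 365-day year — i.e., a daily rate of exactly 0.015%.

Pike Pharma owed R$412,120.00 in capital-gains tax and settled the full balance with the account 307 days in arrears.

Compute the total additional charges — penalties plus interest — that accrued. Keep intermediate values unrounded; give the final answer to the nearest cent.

R$42,086.99

Penalty periods: ⌈307/30⌉ = 11; penalty = 11 × 0.5% × R$412,120.00 = R$22,666.60
Interest: R$412,120.00 × ((1 + 0.00015)^307 − 1) = R$412,120.00 × 0.04712315… = R$19,420.3925…
Penalties + interest = R$22,666.6000 + R$19,420.3925… = R$42,086.99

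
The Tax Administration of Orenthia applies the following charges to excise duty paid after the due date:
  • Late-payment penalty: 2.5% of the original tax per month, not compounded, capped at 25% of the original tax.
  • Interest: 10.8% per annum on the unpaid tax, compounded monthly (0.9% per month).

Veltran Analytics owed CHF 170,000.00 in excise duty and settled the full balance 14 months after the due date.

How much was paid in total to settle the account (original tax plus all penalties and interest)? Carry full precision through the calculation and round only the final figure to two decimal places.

CHF 235,219.32

Penalty (uncapped): 14 × 2.5% × CHF 170,000.00 = CHF 59,500.00; cap = 25% × CHF 170,000.00 = CHF 42,500.00 → penalty = CHF 42,500.00
Interest: CHF 170,000.00 × ((1 + 0.009)^14 − 1) = CHF 170,000.00 × 0.1336430… = CHF 22,719.3174…
Total = CHF 170,000.00 + CHF 42,500.0000 + CHF 22,719.3174… = CHF 235,219.32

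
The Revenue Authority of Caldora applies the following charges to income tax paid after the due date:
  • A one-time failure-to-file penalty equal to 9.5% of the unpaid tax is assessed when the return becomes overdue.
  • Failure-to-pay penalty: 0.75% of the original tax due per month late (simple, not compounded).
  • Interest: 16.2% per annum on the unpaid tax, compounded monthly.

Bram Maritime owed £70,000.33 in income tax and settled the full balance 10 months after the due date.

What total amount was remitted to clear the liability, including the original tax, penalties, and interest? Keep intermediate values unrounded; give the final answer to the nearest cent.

£91,945.68

Failure-to-file penalty: 9.5% × £70,000.33 = £6,650.03…
Failure-to-pay penalty: 10 × 0.75% × £70,000.33 = £5,250.02…
Interest (16.2%/yr ÷ 12 = 1.35%/month): £70,000.33 × ((1 + 0.0135)^10 − 1) = £10,045.2983…
Total = £70,000.33 + £11,900.0561 + £10,045.2983… = £91,945.68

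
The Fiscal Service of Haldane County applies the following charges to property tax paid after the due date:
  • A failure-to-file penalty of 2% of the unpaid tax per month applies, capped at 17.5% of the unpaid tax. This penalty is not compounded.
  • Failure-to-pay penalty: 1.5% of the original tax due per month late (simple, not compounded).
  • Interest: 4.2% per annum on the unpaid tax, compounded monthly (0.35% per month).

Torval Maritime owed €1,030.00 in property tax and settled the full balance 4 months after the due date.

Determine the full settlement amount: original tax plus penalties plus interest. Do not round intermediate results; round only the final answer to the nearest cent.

€1,188.70

Failure-to-file: 4 × 2% × €1,030.00 = €82.40 (under the 17.5% cap)
Failure-to-pay penalty = 1.5% × €1,030.00 × 4 mo = €61.80
Interest: €1,030.00 × ((1 + 0.0035)^4 − 1) = €1,030.00 × 0.0140737… = €14.4959…
Total = €1,030.00 + €144.2000 + €14.4959… = €1,188.70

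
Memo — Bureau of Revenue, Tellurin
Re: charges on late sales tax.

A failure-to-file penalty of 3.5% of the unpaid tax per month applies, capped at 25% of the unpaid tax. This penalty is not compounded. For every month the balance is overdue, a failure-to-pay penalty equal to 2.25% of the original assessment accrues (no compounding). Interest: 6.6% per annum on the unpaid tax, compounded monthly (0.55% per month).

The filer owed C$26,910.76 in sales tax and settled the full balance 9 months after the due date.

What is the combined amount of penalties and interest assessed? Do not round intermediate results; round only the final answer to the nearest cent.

Failure-to-file: 9 × 3.5% × C$26,910.76 = C$8,476.89…, capped at 25% × C$26,910.76 = C$6,727.69
Failure-to-pay penalty = 2.25% × C$26,910.76 × 9 mo = C$5,449.43…
Interest: C$26,910.76 × ((1 + 0.0055)^9 − 1) = C$26,910.76 × 0.0506031… = C$1,361.7676…
Penalties + interest = C$12,177.1189 + C$1,361.7676… = C$13,538.89

C$13,538.89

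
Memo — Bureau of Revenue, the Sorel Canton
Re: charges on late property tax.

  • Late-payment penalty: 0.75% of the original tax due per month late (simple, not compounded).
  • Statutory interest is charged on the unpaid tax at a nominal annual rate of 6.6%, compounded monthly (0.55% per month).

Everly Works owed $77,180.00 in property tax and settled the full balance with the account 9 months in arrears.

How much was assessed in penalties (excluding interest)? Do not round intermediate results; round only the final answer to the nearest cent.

$5,209.65

Late-payment penalty: 9 × 0.75% × $77,180.00 = $5,209.65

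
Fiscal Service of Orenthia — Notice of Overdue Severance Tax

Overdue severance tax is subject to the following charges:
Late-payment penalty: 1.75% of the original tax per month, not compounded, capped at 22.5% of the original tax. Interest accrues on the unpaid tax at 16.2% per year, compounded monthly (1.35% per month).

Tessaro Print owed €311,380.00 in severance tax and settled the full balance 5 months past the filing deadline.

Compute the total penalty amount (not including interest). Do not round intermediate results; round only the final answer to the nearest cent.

Penalty: 5 × 1.75% × €311,380.00 = €27,245.75 (below the 22.5% cap of €70,060.50)

€27,245.75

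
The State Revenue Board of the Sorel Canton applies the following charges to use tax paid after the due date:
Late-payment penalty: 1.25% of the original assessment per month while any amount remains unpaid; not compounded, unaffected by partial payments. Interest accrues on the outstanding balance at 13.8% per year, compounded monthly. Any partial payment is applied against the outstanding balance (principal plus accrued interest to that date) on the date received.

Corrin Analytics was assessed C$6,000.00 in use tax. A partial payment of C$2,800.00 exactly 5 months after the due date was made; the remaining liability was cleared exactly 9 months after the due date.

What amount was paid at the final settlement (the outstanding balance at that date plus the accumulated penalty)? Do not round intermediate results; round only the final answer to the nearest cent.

Monthly rate = 13.8% ÷ 12 = 1.15%
Balance at month 5: C$6,000.0000 × (1 + 0.0115)^5 = C$6,353.0268…
After C$2,800.00 payment: C$6,353.0268… − C$2,800.00 = C$3,553.0268…
Balance at month 9: C$3,553.0268… × (1 + 0.0115)^4 = C$3,719.3070…
Penalty: 9 × 1.25% × C$6,000.00 = C$675.00
Final settlement = outstanding balance + penalty = C$3,719.3070… + C$675.00 = C$4,394.31

C$4,394.31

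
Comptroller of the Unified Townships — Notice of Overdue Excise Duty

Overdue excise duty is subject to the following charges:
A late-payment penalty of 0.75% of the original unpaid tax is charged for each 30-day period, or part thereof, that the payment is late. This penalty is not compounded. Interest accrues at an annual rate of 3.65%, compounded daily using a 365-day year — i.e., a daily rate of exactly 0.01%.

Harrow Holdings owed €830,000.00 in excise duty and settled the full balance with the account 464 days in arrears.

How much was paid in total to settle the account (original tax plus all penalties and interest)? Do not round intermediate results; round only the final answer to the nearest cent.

Penalty periods: ⌈464/30⌉ = 16; penalty = 16 × 0.75% × €830,000.00 = €99,600.00
Interest: €830,000.00 × ((1 + 0.0001)^464 − 1) = €830,000.00 × 0.04749089… = €39,417.4424…
Total = €830,000.00 + €99,600.0000 + €39,417.4424… = €969,017.44

€969,017.44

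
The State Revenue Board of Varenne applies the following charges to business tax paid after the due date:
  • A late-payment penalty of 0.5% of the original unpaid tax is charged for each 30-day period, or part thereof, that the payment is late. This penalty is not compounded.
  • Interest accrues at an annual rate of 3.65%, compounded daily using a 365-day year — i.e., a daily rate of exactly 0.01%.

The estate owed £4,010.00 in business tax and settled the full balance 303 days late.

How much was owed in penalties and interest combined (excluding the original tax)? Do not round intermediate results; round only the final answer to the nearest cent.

Penalty periods: ⌈303/30⌉ = 11; penalty = 11 × 0.5% × £4,010.00 = £220.55
Interest: £4,010.00 × ((1 + 0.0001)^303 − 1) = £4,010.00 × 0.03076216… = £123.3562…
Penalties + interest = £220.5500 + £123.3562… = £343.91

£343.91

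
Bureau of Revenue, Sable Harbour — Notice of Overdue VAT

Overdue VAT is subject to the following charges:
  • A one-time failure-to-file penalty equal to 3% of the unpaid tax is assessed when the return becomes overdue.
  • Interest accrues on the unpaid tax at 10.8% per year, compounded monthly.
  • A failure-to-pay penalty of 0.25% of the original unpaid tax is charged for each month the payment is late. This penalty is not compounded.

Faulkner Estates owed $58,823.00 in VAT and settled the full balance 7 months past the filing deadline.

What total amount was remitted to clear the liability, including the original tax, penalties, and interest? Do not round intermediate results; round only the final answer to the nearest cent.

$65,424.51

Failure-to-file penalty: 3% × $58,823.00 = $1,764.69
Failure-to-pay penalty = 0.25% × $58,823.00 × 7 mo = $1,029.40…
Interest (10.8%/yr ÷ 12 = 0.9%/month): $58,823.00 × ((1 + 0.009)^7 − 1) = $3,807.4214…
Total = $58,823.00 + $2,794.0925 + $3,807.4214… = $65,424.51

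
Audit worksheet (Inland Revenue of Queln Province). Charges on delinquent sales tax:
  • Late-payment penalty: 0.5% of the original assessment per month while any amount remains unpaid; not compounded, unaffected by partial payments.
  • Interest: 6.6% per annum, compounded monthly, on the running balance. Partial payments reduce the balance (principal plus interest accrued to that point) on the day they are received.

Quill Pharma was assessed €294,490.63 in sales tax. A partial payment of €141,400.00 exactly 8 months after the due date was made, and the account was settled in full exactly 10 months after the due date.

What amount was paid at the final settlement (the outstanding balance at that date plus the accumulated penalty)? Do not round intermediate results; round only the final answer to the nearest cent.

€182,859.28

Monthly rate = 6.6% ÷ 12 = 0.55%
Balance at month 8: €294,490.6300 × (1 + 0.0055)^8 = €307,700.4140…
After €141,400.00 payment: €307,700.4140… − €141,400.00 = €166,300.4140…
Balance at month 10: €166,300.4140… × (1 + 0.0055)^2 = €168,134.7491…
Penalty: 10 × 0.5% × €294,490.63 = €14,724.53…
Final settlement = outstanding balance + penalty = €168,134.7491… + €14,724.53… = €182,859.28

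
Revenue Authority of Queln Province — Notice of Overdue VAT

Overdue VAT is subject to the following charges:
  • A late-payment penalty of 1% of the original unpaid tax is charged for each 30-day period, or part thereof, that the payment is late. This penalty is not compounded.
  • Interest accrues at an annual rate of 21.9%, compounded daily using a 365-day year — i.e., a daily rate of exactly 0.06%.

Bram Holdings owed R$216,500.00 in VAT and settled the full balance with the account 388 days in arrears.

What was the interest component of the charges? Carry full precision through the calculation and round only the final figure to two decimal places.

Interest: R$216,500.00 × ((1 + 0.0006)^388 − 1) = R$216,500.00 × 0.26204092… = R$56,731.8591…

R$56,731.86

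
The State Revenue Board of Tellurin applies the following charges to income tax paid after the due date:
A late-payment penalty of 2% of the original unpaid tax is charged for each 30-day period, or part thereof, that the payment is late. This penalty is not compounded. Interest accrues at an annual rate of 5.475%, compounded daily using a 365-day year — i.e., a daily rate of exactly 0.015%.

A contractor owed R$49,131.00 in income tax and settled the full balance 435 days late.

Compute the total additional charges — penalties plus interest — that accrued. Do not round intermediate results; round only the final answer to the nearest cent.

Penalty periods: ⌈435/30⌉ = 15; penalty = 15 × 2% × R$49,131.00 = R$14,739.30
Interest: R$49,131.00 × ((1 + 0.00015)^435 − 1) = R$49,131.00 × 0.06742062… = R$3,312.4427…
Penalties + interest = R$14,739.3000 + R$3,312.4427… = R$18,051.74

R$18,051.74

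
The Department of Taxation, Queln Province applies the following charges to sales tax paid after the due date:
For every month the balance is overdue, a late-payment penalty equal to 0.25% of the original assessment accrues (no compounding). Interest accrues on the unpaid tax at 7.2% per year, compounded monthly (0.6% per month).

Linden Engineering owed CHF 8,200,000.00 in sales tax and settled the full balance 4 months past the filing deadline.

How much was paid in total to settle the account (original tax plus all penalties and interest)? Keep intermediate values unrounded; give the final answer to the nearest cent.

Late-payment penalty: 4 × 0.25% × CHF 8,200,000.00 = CHF 82,000.00
Interest: CHF 8,200,000.00 × ((1 + 0.006)^4 − 1) = CHF 8,200,000.00 × 0.0242169… = CHF 198,578.2954…
Total = CHF 8,200,000.00 + CHF 82,000.0000 + CHF 198,578.2954… = CHF 8,480,578.30

CHF 8,480,578.30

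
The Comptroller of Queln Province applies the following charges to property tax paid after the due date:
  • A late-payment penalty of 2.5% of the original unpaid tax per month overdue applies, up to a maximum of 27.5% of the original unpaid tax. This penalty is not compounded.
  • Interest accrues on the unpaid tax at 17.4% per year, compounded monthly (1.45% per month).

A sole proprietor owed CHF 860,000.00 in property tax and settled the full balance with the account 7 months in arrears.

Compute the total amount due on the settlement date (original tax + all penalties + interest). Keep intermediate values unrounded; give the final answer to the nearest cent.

Penalty: 7 × 2.5% × CHF 860,000.00 = CHF 150,500.00 (below the 27.5% cap of CHF 236,500.00)
Interest: CHF 860,000.00 × ((1 + 0.0145)^7 − 1) = CHF 860,000.00 × 0.1060235… = CHF 91,180.2208…
Total = CHF 860,000.00 + CHF 150,500.0000 + CHF 91,180.2208… = CHF 1,101,680.22

CHF 1,101,680.22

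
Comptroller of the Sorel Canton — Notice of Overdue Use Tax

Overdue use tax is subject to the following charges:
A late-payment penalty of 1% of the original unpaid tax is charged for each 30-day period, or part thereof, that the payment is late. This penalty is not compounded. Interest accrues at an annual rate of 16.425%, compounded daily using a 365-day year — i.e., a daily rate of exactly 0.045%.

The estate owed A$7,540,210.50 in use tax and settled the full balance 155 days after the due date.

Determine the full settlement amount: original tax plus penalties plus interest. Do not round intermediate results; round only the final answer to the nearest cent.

A$8,537,201.75

Penalty periods: ⌈155/30⌉ = 6; penalty = 6 × 1% × A$7,540,210.50 = A$452,412.63
Interest: A$7,540,210.50 × ((1 + 0.00045)^155 − 1) = A$7,540,210.50 × 0.07222327… = A$544,578.6244…
Total = A$7,540,210.50 + A$452,412.6300 + A$544,578.6244… = A$8,537,201.75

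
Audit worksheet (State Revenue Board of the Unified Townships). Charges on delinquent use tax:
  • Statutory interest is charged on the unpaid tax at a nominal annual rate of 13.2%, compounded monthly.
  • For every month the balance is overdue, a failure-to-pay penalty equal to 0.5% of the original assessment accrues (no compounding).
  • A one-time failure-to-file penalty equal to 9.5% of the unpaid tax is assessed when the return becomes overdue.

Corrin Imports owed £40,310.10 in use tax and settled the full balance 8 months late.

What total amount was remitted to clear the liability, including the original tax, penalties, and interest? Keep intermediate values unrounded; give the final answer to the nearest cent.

£49,438.87

Failure-to-file penalty: 9.5% × £40,310.10 = £3,829.46…
Failure-to-pay penalty: 8 × 0.5% × £40,310.10 = £1,612.40…
Interest (13.2%/yr ÷ 12 = 1.1%/month): £40,310.10 × ((1 + 0.011)^8 − 1) = £3,686.9057…
Total = £40,310.10 + £5,441.8635 + £3,686.9057… = £49,438.87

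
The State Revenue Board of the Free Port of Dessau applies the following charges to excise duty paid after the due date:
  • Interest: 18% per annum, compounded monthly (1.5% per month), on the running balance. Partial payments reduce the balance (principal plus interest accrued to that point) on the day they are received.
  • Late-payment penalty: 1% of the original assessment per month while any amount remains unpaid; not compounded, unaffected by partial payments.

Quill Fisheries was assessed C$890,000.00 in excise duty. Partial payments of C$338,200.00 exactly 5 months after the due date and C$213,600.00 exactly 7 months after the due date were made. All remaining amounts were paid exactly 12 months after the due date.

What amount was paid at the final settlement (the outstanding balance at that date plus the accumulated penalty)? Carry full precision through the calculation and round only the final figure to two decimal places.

C$565,442.76

Balance at month 5: C$890,000.0000 × (1 + 0.015)^5 = C$958,782.7635…
After C$338,200.00 payment: C$958,782.7635… − C$338,200.00 = C$620,582.7635…
Balance at month 7: C$620,582.7635… × (1 + 0.015)^2 = C$639,339.8775…
After C$213,600.00 payment: C$639,339.8775… − C$213,600.00 = C$425,739.8775…
Balance at month 12: C$425,739.8775… × (1 + 0.015)^5 = C$458,642.7598…
Penalty: 12 × 1% × C$890,000.00 = C$106,800.00
Final settlement = outstanding balance + penalty = C$458,642.7598… + C$106,800.00 = C$565,442.76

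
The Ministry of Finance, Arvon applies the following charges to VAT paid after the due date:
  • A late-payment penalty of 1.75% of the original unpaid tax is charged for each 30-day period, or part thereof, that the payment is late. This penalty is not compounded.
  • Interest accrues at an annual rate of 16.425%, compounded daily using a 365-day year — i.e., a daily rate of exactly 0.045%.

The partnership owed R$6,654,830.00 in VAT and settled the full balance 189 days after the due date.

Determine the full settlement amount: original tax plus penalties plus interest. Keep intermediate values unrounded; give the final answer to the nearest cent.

Penalty periods: ⌈189/30⌉ = 7; penalty = 7 × 1.75% × R$6,654,830.00 = R$815,216.68…
Interest: R$6,654,830.00 × ((1 + 0.00045)^189 − 1) = R$6,654,830.00 × 0.08875068… = R$590,620.6569…
Total = R$6,654,830.00 + R$815,216.6750 + R$590,620.6569… = R$8,060,667.33

R$8,060,667.33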